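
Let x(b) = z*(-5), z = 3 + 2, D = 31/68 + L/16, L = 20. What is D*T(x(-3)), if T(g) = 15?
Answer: 435/17 ≈ 25.588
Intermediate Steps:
D = 29/17 (D = 31/68 + 20/16 = 31*(1/68) + 20*(1/16) = 31/68 + 5/4 = 29/17 ≈ 1.7059)
z = 5
x(b) = -25 (x(b) = 5*(-5) = -25)
D*T(x(-3)) = (29/17)*15 = 435/17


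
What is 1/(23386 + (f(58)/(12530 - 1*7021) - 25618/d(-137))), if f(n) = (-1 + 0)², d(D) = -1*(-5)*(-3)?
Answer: 82635/2073631687 ≈ 3.9850e-5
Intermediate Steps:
d(D) = -15 (d(D) = 5*(-3) = -15)
f(n) = 1 (f(n) = (-1)² = 1)
1/(23386 + (f(58)/(12530 - 1*7021) - 25618/d(-137))) = 1/(23386 + (1/(12530 - 1*7021) - 25618/(-15))) = 1/(23386 + (1/(12530 - 7021) - 25618*(-1/15))) = 1/(23386 + (1/5509 + 25618/15)) = 1/(23386 + 141129577/82635) = 1/(2073631687/82635) = 82635/2073631687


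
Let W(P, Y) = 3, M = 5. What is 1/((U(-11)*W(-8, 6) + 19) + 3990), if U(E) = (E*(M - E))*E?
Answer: 1/9817 ≈ 0.00010186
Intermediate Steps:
U(E) = E²*(5 - E) (U(E) = (E*(5 - E))*E = E²*(5 - E))
1/((U(-11)*W(-8, 6) + 19) + 3990) = 1/((((-11)²*(5 - 1*(-11)))*3 + 19) + 3990) = 1/(((121*(5 + 11))*3 + 19) + 3990) = 1/(((121*16)*3 + 19) + 3990) = 1/((1936*3 + 19) + 3990) = 1/((5808 + 19) + 3990) = 1/(5827 + 3990) = 1/9817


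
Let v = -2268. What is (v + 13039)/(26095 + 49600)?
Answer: 10771/75695 ≈ 0.14229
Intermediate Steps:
(v + 13039)/(26095 + 49600) = (-2268 + 13039)/(26095 + 49600) = 10771/75695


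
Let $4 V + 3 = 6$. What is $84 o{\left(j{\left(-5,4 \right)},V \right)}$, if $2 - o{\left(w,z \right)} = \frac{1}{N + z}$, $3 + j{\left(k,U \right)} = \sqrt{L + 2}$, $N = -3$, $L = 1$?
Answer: $\frac{616}{3} \approx 205.33$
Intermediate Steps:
$j{\left(k,U \right)} = -3 + \sqrt{3}$ ($j{\left(k,U \right)} = -3 + \sqrt{1 + 2} = -3 + \sqrt{3}$)
$V = \frac{3}{4}$ ($V = - \frac{3}{4} + \frac{1}{4} \cdot 6 = - \frac{3}{4} + \frac{3}{2} = \frac{3}{4} \approx 0.75$)
$o{\left(w,z \right)} = 2 - \frac{1}{-3 + z}$
$84 o{\left(j{\left(-5,4 \right)},V \right)} = 84 \frac{-7 + 2 \cdot \frac{3}{4}}{-3 + \frac{3}{4}} = 84 \frac{-7 + \frac{3}{2}}{- \frac{9}{4}} = 84 \left(\left(- \frac{4}{9}\right) \left(- \frac{11}{2}\right)\right) = 84 \cdot \frac{22}{9} = \frac{616}{3}$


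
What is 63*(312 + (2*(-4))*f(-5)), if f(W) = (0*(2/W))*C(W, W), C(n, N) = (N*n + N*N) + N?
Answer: 19656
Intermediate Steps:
C(n, N) = N + N² + N*n (C(n, N) = (N*n + N²) + N = (N² + N*n) + N = N + N² + N*n)
f(W) = 0 (f(W) = (0*(2/W))*(W*(1 + W + W)) = 0*(W*(1 + 2*W)) = 0)
63*(312 + (2*(-4))*f(-5)) = 63*(312 + (2*(-4))*0) = 63*(312 - 8*0) = 63*(312 + 0) = 63*312 = 19656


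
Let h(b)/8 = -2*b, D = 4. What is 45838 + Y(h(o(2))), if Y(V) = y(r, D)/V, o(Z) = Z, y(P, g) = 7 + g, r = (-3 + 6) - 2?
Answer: 1466805/32 ≈ 45838.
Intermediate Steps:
r = 1 (r = 3 - 2 = 1)
h(b) = -16*b (h(b) = 8*(-2*b) = -16*b)
Y(V) = 11/V (Y(V) = (7 + 4)/V = 11/V)
45838 + Y(h(o(2))) = 45838 + 11/((-16*2)) = 45838 + 11/(-32) = 45838 + 11*(-1/32) = 45838 - 11/32 = 1466805/32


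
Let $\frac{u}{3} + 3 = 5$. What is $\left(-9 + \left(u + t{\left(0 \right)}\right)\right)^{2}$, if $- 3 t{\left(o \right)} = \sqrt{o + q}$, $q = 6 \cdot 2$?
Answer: $\frac{31}{3} + 4 \sqrt{3} \approx 17.262$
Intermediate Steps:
$u = 6$ ($u = -9 + 3 \cdot 5 = -9 + 15 = 6$)
$q = 12$
$t{\left(o \right)} = - \frac{\sqrt{12 + o}}{3}$ ($t{\left(o \right)} = - \frac{\sqrt{o + 12}}{3} = - \frac{\sqrt{12 + o}}{3}$)
$\left(-9 + \left(u + t{\left(0 \right)}\right)\right)^{2} = \left(-9 + \left(6 - \frac{\sqrt{12 + 0}}{3}\right)\right)^{2} = \left(-9 + \left(6 - \frac{\sqrt{12}}{3}\right)\right)^{2} = \left(-9 + \left(6 - \frac{2 \sqrt{3}}{3}\right)\right)^{2} = \left(-3 - \frac{2 \sqrt{3}}{3}\right)^{2}$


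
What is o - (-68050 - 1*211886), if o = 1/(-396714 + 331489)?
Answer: 18258825599/65225 ≈ 2.7994e+5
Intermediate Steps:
o = -1/65225 (o = 1/(-65225) = -1/65225 ≈ -1.5332e-5)
o - (-68050 - 1*211886) = -1/65225 - (-68050 - 1*211886) = -1/65225 - (-68050 - 211886) = -1/65225 - 1*(-279936) = -1/65225 + 279936 = 18258825599/65225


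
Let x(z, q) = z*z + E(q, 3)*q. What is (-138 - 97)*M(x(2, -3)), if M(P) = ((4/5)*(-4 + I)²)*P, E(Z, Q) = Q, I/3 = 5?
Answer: 113740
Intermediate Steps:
I = 15 (I = 3*5 = 15)
x(z, q) = z² + 3*q (x(z, q) = z*z + 3*q = z² + 3*q)
M(P) = 484*P/5 (M(P) = ((4/5)*(-4 + 15)²)*P = ((4*(⅕))*11²)*P = ((⅘)*121)*P = 484*P/5)
(-138 - 97)*M(x(2, -3)) = (-138 - 97)*(484*(2² + 3*(-3))/5) = -22748*(4 - 9) = -22748*(-5) = -235*(-484) = 113740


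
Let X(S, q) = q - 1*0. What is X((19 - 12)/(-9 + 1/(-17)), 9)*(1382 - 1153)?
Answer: 2061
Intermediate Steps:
X(S, q) = q (X(S, q) = q + 0 = q)
X((19 - 12)/(-9 + 1/(-17)), 9)*(1382 - 1153) = 9*(1382 - 1153) = 9*229 = 2061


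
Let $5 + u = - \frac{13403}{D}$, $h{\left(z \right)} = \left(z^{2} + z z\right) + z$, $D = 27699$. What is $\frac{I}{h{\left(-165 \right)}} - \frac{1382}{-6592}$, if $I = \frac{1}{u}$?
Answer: $\frac{135660588303}{647097631840} \approx 0.20964$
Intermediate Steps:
$h{\left(z \right)} = z + 2 z^{2}$ ($h{\left(z \right)} = \left(z^{2} + z^{2}\right) + z = 2 z^{2} + z = z + 2 z^{2}$)
$u = - \frac{151898}{27699}$ ($u = -5 - \frac{13403}{27699} = - \frac{151898}{27699} \approx -5.4839$)
$I = - \frac{27699}{151898}$ ($I = \frac{1}{- \frac{151898}{27699}} = - \frac{27699}{151898} \approx -0.18235$)
$\frac{I}{h{\left(-165 \right)}} - \frac{1382}{-6592} = - \frac{27699}{151898 \left(- 165 \left(1 + 2 \left(-165\right)\right)\right)} - \frac{1382}{-6592} = - \frac{27699}{151898 \left(- 165 \left(1 - 330\right)\right)} - - \frac{691}{3296} = - \frac{27699}{151898 \left(\left(-165\right) \left(-329\right)\right)} + \frac{691}{3296} = - \frac{27699}{151898 \cdot 54285} + \frac{691}{3296} = \left(- \frac{27699}{151898}\right) \frac{1}{54285} + \frac{691}{3296} = - \frac{1319}{392656330} + \frac{691}{3296} = \frac{135660588303}{647097631840}$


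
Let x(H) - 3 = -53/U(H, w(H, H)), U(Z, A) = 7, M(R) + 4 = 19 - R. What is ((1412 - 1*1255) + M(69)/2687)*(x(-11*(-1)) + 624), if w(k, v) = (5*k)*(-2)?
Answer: 1828946480/18809 ≈ 97238.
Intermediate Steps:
M(R) = 15 - R (M(R) = -4 + (19 - R) = 15 - R)
w(k, v) = -10*k
x(H) = -32/7 (x(H) = 3 - 53/7 = -32/7)
((1412 - 1*1255) + M(69)/2687)*(x(-11*(-1)) + 624) = ((1412 - 1*1255) + (15 - 1*69)/2687)*(-32/7 + 624) = ((1412 - 1255) + (15 - 69)*(1/2687))*(4336/7) = (157 - 54*1/2687)*(4336/7) = (157 - 54/2687)*(4336/7) = (421805/2687)*(4336/7) = 1828946480/18809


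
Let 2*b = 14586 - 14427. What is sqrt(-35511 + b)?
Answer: I*sqrt(141726)/2 ≈ 188.23*I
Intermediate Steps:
b = 159/2 (b = (14586 - 14427)/2 = (1/2)*159 = 159/2 ≈ 79.500)
sqrt(-35511 + b) = sqrt(-35511 + 159/2) = sqrt(-70863/2) = I*sqrt(141726)/2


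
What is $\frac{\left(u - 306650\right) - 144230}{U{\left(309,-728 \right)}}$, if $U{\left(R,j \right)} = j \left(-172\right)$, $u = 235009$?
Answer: $- \frac{215871}{125216} \approx -1.724$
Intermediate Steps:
$U{\left(R,j \right)} = - 172 j$
$\frac{\left(u - 306650\right) - 144230}{U{\left(309,-728 \right)}} = \frac{\left(235009 - 306650\right) - 144230}{\left(-172\right) \left(-728\right)} = \frac{-71641 - 144230}{125216} = \left(-215871\right) \frac{1}{125216} = - \frac{215871}{125216}$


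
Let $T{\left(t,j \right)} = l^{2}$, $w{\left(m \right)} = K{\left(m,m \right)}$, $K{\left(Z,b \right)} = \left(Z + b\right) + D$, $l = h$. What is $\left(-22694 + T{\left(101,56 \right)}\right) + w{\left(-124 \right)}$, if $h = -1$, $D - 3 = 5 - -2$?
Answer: $-22931$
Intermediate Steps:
$D = 10$ ($D = 3 + \left(5 - -2\right) = 3 + \left(5 + 2\right) = 3 + 7 = 10$)
$l = -1$
$K{\left(Z,b \right)} = 10 + Z + b$ ($K{\left(Z,b \right)} = \left(Z + b\right) + 10 = 10 + Z + b$)
$w{\left(m \right)} = 10 + 2 m$ ($w{\left(m \right)} = 10 + m + m = 10 + 2 m$)
$T{\left(t,j \right)} = 1$ ($T{\left(t,j \right)} = \left(-1\right)^{2} = 1$)
$\left(-22694 + T{\left(101,56 \right)}\right) + w{\left(-124 \right)} = \left(-22694 + 1\right) + \left(10 + 2 \left(-124\right)\right) = -22693 + \left(10 - 248\right) = -22693 - 238 = -22931$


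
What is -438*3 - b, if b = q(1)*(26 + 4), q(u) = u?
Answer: -1344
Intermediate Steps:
b = 30 (b = 1*(26 + 4) = 1*30 = 30)
-438*3 - b = -438*3 - 1*30 = -1314 - 30 = -1344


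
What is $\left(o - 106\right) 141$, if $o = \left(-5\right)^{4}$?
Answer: $73179$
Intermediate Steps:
$o = 625$
$\left(o - 106\right) 141 = \left(625 - 106\right) 141 = 519 \cdot 141 = 73179$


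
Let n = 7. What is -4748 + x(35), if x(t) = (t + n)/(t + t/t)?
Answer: -28481/6 ≈ -4746.8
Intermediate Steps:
x(t) = (7 + t)/(1 + t) (x(t) = (t + 7)/(t + t/t) = (7 + t)/(t + 1) = (7 + t)/(1 + t))
-4748 + x(35) = -4748 + (7 + 35)/(1 + 35) = -4748 + 42/36 = -4748 + (1/36)*42 = -4748 + 7/6 = -28481/6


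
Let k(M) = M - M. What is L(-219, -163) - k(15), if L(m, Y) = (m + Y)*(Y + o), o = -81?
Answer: 93208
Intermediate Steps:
L(m, Y) = (-81 + Y)*(Y + m) (L(m, Y) = (m + Y)*(Y - 81) = (Y + m)*(-81 + Y) = (-81 + Y)*(Y + m))
k(M) = 0
L(-219, -163) - k(15) = ((-163)**2 - 81*(-163) - 81*(-219) - 163*(-219)) - 1*0 = (26569 + 13203 + 17739 + 35697) + 0 = 93208 + 0 = 93208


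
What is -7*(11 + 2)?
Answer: -91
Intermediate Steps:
-7*(11 + 2) = -7*13 = -91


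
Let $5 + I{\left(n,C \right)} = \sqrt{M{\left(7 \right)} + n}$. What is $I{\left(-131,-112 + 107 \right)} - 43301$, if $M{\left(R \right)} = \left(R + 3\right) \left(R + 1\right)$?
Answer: $-43306 + i \sqrt{51} \approx -43306.0 + 7.1414 i$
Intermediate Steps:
$M{\left(R \right)} = \left(1 + R\right) \left(3 + R\right)$ ($M{\left(R \right)} = \left(3 + R\right) \left(1 + R\right) = \left(1 + R\right) \left(3 + R\right)$)
$I{\left(n,C \right)} = -5 + \sqrt{80 + n}$ ($I{\left(n,C \right)} = -5 + \sqrt{\left(3 + 7^{2} + 4 \cdot 7\right) + n} = -5 + \sqrt{\left(3 + 49 + 28\right) + n} = -5 + \sqrt{80 + n}$)
$I{\left(-131,-112 + 107 \right)} - 43301 = \left(-5 + \sqrt{80 - 131}\right) - 43301 = \left(-5 + \sqrt{-51}\right) - 43301 = \left(-5 + i \sqrt{51}\right) - 43301 = -43306 + i \sqrt{51}$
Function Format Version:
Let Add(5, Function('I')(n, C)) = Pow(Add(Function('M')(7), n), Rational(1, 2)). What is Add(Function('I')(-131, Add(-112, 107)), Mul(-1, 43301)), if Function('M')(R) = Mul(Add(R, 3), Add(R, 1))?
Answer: Add(-43306, Mul(I, Pow(51, Rational(1, 2)))) ≈ Add(-43306., Mul(7.1414, I))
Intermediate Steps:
Function('M')(R) = Mul(Add(1, R), Add(3, R)) (Function('M')(R) = Mul(Add(3, R), Add(1, R)) = Mul(Add(1, R), Add(3, R)))
Function('I')(n, C) = Add(-5, Pow(Add(80, n), Rational(1, 2))) (Function('I')(n, C) = Add(-5, Pow(Add(Add(3, Pow(7, 2), Mul(4, 7)), n), Rational(1, 2))) = Add(-5, Pow(Add(Add(3, 49, 28), n), Rational(1, 2))) = Add(-5, Pow(Add(80, n), Rational(1, 2))))
Add(Function('I')(-131, Add(-112, 107)), Mul(-1, 43301)) = Add(Add(-5, Pow(Add(80, -131), Rational(1, 2))), Mul(-1, 43301)) = Add(Add(-5, Pow(-51, Rational(1, 2))), -43301) = Add(Add(-5, Mul(I, Pow(51, Rational(1, 2)))), -43301) = Add(-43306, Mul(I, Pow(51, Rational(1, 2))))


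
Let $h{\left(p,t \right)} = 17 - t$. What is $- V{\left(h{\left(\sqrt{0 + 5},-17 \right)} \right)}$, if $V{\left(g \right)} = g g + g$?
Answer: $-1190$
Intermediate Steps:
$V{\left(g \right)} = g + g^{2}$ ($V{\left(g \right)} = g^{2} + g = g + g^{2}$)
$- V{\left(h{\left(\sqrt{0 + 5},-17 \right)} \right)} = - \left(17 - -17\right) \left(1 + \left(17 - -17\right)\right) = - \left(17 + 17\right) \left(1 + \left(17 + 17\right)\right) = - 34 \left(1 + 34\right) = - 34 \cdot 35 = \left(-1\right) 1190 = -1190$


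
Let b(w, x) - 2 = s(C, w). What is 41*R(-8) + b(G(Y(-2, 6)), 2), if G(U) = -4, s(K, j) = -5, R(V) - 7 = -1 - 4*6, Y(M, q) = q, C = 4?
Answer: -741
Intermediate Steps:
R(V) = -18 (R(V) = 7 + (-1 - 4*6) = 7 + (-1 - 24) = 7 - 25 = -18)
b(w, x) = -3 (b(w, x) = 2 - 5 = -3)
41*R(-8) + b(G(Y(-2, 6)), 2) = 41*(-18) - 3 = -738 - 3 = -741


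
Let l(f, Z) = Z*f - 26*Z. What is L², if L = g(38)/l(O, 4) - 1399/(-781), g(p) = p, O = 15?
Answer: 2099601/2439844 ≈ 0.86055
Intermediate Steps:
l(f, Z) = -26*Z + Z*f
L = 1449/1562 (L = 38/((4*(-26 + 15))) - 1399/(-781) = 38/((4*(-11))) - 1399*(-1/781) = 38/(-44) + 1399/781 = 38*(-1/44) + 1399/781 = -19/22 + 1399/781 = 1449/1562 ≈ 0.92766)
L² = (1449/1562)² = 2099601/2439844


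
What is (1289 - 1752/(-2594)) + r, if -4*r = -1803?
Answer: 9029327/5188 ≈ 1740.4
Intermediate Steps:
r = 1803/4 (r = -¼*(-1803) = 1803/4 ≈ 450.75)
(1289 - 1752/(-2594)) + r = (1289 - 1752/(-2594)) + 1803/4 = (1289 - 1752*(-1/2594)) + 1803/4 = (1289 + 876/1297) + 1803/4 = 1672709/1297 + 1803/4 = 9029327/5188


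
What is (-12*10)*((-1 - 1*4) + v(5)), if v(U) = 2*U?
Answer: -600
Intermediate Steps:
(-12*10)*((-1 - 1*4) + v(5)) = (-12*10)*((-1 - 1*4) + 2*5) = -120*((-1 - 4) + 10) = -120*(-5 + 10) = -120*5 = -600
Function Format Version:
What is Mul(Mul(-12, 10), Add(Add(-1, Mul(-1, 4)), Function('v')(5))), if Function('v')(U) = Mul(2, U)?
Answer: -600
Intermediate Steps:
Mul(Mul(-12, 10), Add(Add(-1, Mul(-1, 4)), Function('v')(5))) = Mul(Mul(-12, 10), Add(Add(-1, Mul(-1, 4)), Mul(2, 5))) = Mul(-120, Add(Add(-1, -4), 10)) = Mul(-120, Add(-5, 10)) = Mul(-120, 5) = -600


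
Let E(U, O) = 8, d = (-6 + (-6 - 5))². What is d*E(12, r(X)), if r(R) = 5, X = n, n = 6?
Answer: 2312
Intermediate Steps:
X = 6
d = 289 (d = (-6 - 11)² = (-17)² = 289)
d*E(12, r(X)) = 289*8 = 2312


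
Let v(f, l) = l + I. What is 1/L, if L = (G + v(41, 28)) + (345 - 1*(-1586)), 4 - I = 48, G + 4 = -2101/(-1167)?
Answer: 1167/2232238 ≈ 0.00052279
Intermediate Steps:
G = -2567/1167 (G = -4 - 2101/(-1167) = -4 - 2101*(-1/1167) = -4 + 2101/1167 = -2567/1167 ≈ -2.1997)
I = -44 (I = 4 - 1*48 = 4 - 48 = -44)
v(f, l) = -44 + l (v(f, l) = l - 44 = -44 + l)
L = 2232238/1167 (L = (-2567/1167 + (-44 + 28)) + (345 - 1*(-1586)) = (-2567/1167 - 16) + (345 + 1586) = -21239/1167 + 1931 = 2232238/1167 ≈ 1912.8)
1/L = 1/(2232238/1167) = 1167/2232238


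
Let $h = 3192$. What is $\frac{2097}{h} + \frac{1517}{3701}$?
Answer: $\frac{4201087}{3937864} \approx 1.0668$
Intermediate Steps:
$\frac{2097}{h} + \frac{1517}{3701} = \frac{2097}{3192} + \frac{1517}{3701} = 2097 \cdot \frac{1}{3192} + 1517 \cdot \frac{1}{3701} = \frac{699}{1064} + \frac{1517}{3701} = \frac{4201087}{3937864}$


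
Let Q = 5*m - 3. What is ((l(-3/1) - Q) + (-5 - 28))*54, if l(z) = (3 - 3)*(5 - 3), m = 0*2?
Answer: -1620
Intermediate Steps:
m = 0
l(z) = 0 (l(z) = 0*2 = 0)
Q = -3 (Q = 5*0 - 3 = 0 - 3 = -3)
((l(-3/1) - Q) + (-5 - 28))*54 = ((0 - 1*(-3)) + (-5 - 28))*54 = ((0 + 3) - 33)*54 = (3 - 33)*54 = -30*54 = -1620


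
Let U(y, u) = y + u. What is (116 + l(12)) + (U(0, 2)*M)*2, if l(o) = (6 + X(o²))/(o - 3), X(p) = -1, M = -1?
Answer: 1013/9 ≈ 112.56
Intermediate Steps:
U(y, u) = u + y
l(o) = 5/(-3 + o) (l(o) = (6 - 1)/(o - 3) = 5/(-3 + o))
(116 + l(12)) + (U(0, 2)*M)*2 = (116 + 5/(-3 + 12)) + ((2 + 0)*(-1))*2 = (116 + 5/9) + (2*(-1))*2 = (116 + 5*(⅑)) - 2*2 = (116 + 5/9) - 4 = 1049/9 - 4 = 1013/9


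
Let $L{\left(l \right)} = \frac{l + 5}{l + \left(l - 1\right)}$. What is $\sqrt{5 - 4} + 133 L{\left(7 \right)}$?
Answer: $\frac{1609}{13} \approx 123.77$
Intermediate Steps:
$L{\left(l \right)} = \frac{5 + l}{-1 + 2 l}$ ($L{\left(l \right)} = \frac{5 + l}{l + \left(-1 + l\right)} = \frac{5 + l}{-1 + 2 l}$)
$\sqrt{5 - 4} + 133 L{\left(7 \right)} = \sqrt{5 - 4} + 133 \frac{5 + 7}{-1 + 2 \cdot 7} = \sqrt{1} + 133 \frac{1}{-1 + 14} \cdot 12 = 1 + 133 \cdot \frac{1}{13} \cdot 12 = 1 + 133 \cdot \frac{12}{13} = 1 + \frac{1596}{13} = \frac{1609}{13}$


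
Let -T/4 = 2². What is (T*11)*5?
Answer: -880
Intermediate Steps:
T = -16 (T = -4*2² = -4*4 = -16)
(T*11)*5 = -16*11*5 = -176*5 = -880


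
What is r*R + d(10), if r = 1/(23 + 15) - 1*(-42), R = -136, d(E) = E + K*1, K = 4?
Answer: -108330/19 ≈ -5701.6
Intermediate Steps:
d(E) = 4 + E (d(E) = E + 4*1 = E + 4 = 4 + E)
r = 1597/38 (r = 1/38 + 42 = 1597/38 ≈ 42.026)
r*R + d(10) = (1597/38)*(-136) + (4 + 10) = -108596/19 + 14 = -108330/19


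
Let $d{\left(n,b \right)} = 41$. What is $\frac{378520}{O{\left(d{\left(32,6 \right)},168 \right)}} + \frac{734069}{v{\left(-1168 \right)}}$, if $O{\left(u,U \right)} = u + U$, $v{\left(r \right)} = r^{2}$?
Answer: $\frac{516539488901}{285122816} \approx 1811.6$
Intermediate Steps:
$O{\left(u,U \right)} = U + u$
$\frac{378520}{O{\left(d{\left(32,6 \right)},168 \right)}} + \frac{734069}{v{\left(-1168 \right)}} = \frac{378520}{168 + 41} + \frac{734069}{\left(-1168\right)^{2}} = \frac{378520}{209} + \frac{734069}{1364224} = \frac{516539488901}{285122816}$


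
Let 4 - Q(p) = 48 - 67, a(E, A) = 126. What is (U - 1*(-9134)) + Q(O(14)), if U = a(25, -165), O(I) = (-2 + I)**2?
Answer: 9283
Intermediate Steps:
U = 126
Q(p) = 23 (Q(p) = 4 - (48 - 67) = 4 - 1*(-19) = 4 + 19 = 23)
(U - 1*(-9134)) + Q(O(14)) = (126 - 1*(-9134)) + 23 = (126 + 9134) + 23 = 9260 + 23 = 9283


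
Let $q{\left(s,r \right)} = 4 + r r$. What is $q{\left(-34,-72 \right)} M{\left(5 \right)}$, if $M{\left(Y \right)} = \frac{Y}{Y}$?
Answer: $5188$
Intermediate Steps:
$q{\left(s,r \right)} = 4 + r^{2}$
$M{\left(Y \right)} = 1$
$q{\left(-34,-72 \right)} M{\left(5 \right)} = \left(4 + \left(-72\right)^{2}\right) 1 = \left(4 + 5184\right) 1 = 5188 \cdot 1 = 5188$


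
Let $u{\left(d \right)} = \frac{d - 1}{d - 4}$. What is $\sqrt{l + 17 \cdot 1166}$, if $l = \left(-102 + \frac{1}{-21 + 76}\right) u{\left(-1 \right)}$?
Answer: $\frac{2 \sqrt{14959538}}{55} \approx 140.65$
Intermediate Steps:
$u{\left(d \right)} = \frac{-1 + d}{-4 + d}$
$l = - \frac{11218}{275}$ ($l = \left(-102 + \frac{1}{-21 + 76}\right) \frac{-1 - 1}{-4 - 1} = \left(-102 + \frac{1}{55}\right) \frac{1}{-5} \left(-2\right) = \left(-102 + \frac{1}{55}\right) \left(\left(- \frac{1}{5}\right) \left(-2\right)\right) = \left(- \frac{5609}{55}\right) \frac{2}{5} = - \frac{11218}{275} \approx -40.793$)
$\sqrt{l + 17 \cdot 1166} = \sqrt{- \frac{11218}{275} + 17 \cdot 1166} = \sqrt{- \frac{11218}{275} + 19822} = \sqrt{\frac{5439832}{275}} = \frac{2 \sqrt{14959538}}{55}$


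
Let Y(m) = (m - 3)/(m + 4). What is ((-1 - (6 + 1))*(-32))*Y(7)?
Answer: 1024/11 ≈ 93.091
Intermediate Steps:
Y(m) = (-3 + m)/(4 + m)
((-1 - (6 + 1))*(-32))*Y(7) = ((-1 - (6 + 1))*(-32))*((-3 + 7)/(4 + 7)) = ((-1 - 1*7)*(-32))*(4/11) = ((-1 - 7)*(-32))*((1/11)*4) = -8*(-32)*(4/11) = 256*(4/11) = 1024/11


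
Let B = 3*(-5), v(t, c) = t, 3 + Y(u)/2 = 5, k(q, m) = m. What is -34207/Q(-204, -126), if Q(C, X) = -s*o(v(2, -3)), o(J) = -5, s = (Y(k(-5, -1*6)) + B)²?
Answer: -34207/605 ≈ -56.540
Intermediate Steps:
Y(u) = 4 (Y(u) = -6 + 2*5 = -6 + 10 = 4)
B = -15
s = 121 (s = (4 - 15)² = (-11)² = 121)
Q(C, X) = 605 (Q(C, X) = -121*(-5) = -1*(-605) = 605)
-34207/Q(-204, -126) = -34207/605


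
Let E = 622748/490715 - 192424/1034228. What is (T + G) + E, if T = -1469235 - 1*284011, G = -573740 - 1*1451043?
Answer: -479347863854020549/126877798255 ≈ -3.7780e+6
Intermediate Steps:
E = 137409518846/126877798255 (E = 622748*(1/490715) - 192424*1/1034228 = 622748/490715 - 48106/258557 = 137409518846/126877798255 ≈ 1.0830)
G = -2024783 (G = -573740 - 1451043 = -2024783)
T = -1753246 (T = -1469235 - 284011 = -1753246)
(T + G) + E = (-1753246 - 2024783) + 137409518846/126877798255 = -3778029 + 137409518846/126877798255 = -479347863854020549/126877798255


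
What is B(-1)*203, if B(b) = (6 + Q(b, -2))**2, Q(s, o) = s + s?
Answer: 3248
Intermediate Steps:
Q(s, o) = 2*s
B(b) = (6 + 2*b)**2
B(-1)*203 = (4*(3 - 1)**2)*203 = (4*2**2)*203 = (4*4)*203 = 16*203 = 3248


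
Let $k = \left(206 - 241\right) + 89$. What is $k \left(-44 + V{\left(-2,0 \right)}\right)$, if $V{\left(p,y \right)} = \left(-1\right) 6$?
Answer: $-2700$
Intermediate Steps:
$V{\left(p,y \right)} = -6$
$k = 54$ ($k = -35 + 89 = 54$)
$k \left(-44 + V{\left(-2,0 \right)}\right) = 54 \left(-44 - 6\right) = 54 \left(-50\right) = -2700$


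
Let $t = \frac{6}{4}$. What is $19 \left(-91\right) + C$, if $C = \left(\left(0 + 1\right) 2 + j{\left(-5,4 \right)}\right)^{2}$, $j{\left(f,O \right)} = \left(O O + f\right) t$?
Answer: $- \frac{5547}{4} \approx -1386.8$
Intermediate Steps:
$t = \frac{3}{2}$ ($t = 6 \cdot \frac{1}{4} = \frac{3}{2} \approx 1.5$)
$j{\left(f,O \right)} = \frac{3 f}{2} + \frac{3 O^{2}}{2}$ ($j{\left(f,O \right)} = \left(O O + f\right) \frac{3}{2} = \left(O^{2} + f\right) \frac{3}{2} = \left(f + O^{2}\right) \frac{3}{2} = \frac{3 f}{2} + \frac{3 O^{2}}{2}$)
$C = \frac{1369}{4}$ ($C = \left(\left(0 + 1\right) 2 + \left(\frac{3}{2} \left(-5\right) + \frac{3 \cdot 4^{2}}{2}\right)\right)^{2} = \left(1 \cdot 2 + \left(- \frac{15}{2} + \frac{3}{2} \cdot 16\right)\right)^{2} = \left(2 + \left(- \frac{15}{2} + 24\right)\right)^{2} = \left(2 + \frac{33}{2}\right)^{2} = \left(\frac{37}{2}\right)^{2} = \frac{1369}{4} \approx 342.25$)
$19 \left(-91\right) + C = 19 \left(-91\right) + \frac{1369}{4} = -1729 + \frac{1369}{4} = - \frac{5547}{4}$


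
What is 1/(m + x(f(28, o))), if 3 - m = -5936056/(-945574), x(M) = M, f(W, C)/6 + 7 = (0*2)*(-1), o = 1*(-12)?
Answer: -67541/3058103 ≈ -0.022086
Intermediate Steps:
o = -12
f(W, C) = -42 (f(W, C) = -42 + 6*((0*2)*(-1)) = -42 + 6*(0*(-1)) = -42 + 6*0 = -42 + 0 = -42)
m = -221381/67541 (m = 3 - (-5936056)/(-945574) = 3 - (-5936056)*(-1)/945574 = 3 - 1*424004/67541 = 3 - 424004/67541 = -221381/67541 ≈ -3.2777)
1/(m + x(f(28, o))) = 1/(-221381/67541 - 42) = 1/(-3058103/67541) = -67541/3058103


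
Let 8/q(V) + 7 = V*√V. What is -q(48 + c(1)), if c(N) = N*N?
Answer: -1/42 ≈ -0.023810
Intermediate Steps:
c(N) = N²
q(V) = 8/(-7 + V^(3/2)) (q(V) = 8/(-7 + V*√V) = 8/(-7 + V^(3/2)))
-q(48 + c(1)) = -8/(-7 + (48 + 1²)^(3/2)) = -8/(-7 + (48 + 1)^(3/2)) = -8/(-7 + 49^(3/2)) = -8/(-7 + 343) = -8/336 = -1*1/42 = -1/42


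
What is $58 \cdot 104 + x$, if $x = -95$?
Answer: $5937$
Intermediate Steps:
$58 \cdot 104 + x = 58 \cdot 104 - 95 = 6032 - 95 = 5937$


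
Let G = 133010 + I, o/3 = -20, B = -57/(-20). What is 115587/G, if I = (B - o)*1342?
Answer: 1155870/2173547 ≈ 0.53179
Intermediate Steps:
B = 57/20 (B = -57*(-1/20) = 57/20 ≈ 2.8500)
o = -60 (o = 3*(-20) = -60)
I = 843447/10 (I = (57/20 - 1*(-60))*1342 = (57/20 + 60)*1342 = (1257/20)*1342 = 843447/10 ≈ 84345.)
G = 2173547/10 (G = 133010 + 843447/10 = 2173547/10 ≈ 2.1735e+5)
115587/G = 115587/(2173547/10) = 115587*(10/2173547) = 1155870/2173547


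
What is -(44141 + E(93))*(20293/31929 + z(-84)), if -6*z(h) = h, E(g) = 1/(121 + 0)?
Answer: -831957643846/1287803 ≈ -6.4603e+5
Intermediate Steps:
E(g) = 1/121
z(h) = -h/6
-(44141 + E(93))*(20293/31929 + z(-84)) = -(44141 + 1/121)*(20293/31929 - 1/6*(-84)) = -5341062*(20293*(1/31929) + 14)/121 = -5341062*(20293/31929 + 14)/121 = -5341062*467299/(121*31929) = -1*831957643846/1287803 = -831957643846/1287803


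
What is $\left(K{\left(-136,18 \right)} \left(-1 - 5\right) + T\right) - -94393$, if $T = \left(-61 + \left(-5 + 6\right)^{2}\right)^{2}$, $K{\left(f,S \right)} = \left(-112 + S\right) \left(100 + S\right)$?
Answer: $164545$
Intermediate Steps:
$T = 3600$ ($T = \left(-61 + 1^{2}\right)^{2} = \left(-61 + 1\right)^{2} = \left(-60\right)^{2} = 3600$)
$\left(K{\left(-136,18 \right)} \left(-1 - 5\right) + T\right) - -94393 = \left(\left(-11200 + 18^{2} - 216\right) \left(-1 - 5\right) + 3600\right) - -94393 = \left(\left(-11200 + 324 - 216\right) \left(-1 - 5\right) + 3600\right) + 94393 = \left(\left(-11092\right) \left(-6\right) + 3600\right) + 94393 = \left(66552 + 3600\right) + 94393 = 70152 + 94393 = 164545$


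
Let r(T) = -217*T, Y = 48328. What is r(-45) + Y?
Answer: 58093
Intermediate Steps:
r(-45) + Y = -217*(-45) + 48328 = 9765 + 48328 = 58093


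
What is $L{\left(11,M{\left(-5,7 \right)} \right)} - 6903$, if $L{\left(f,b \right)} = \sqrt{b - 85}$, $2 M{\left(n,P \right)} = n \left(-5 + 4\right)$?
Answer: $-6903 + \frac{i \sqrt{330}}{2} \approx -6903.0 + 9.0829 i$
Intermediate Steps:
$M{\left(n,P \right)} = - \frac{n}{2}$ ($M{\left(n,P \right)} = \frac{n \left(-5 + 4\right)}{2} = \frac{n \left(-1\right)}{2} = \frac{\left(-1\right) n}{2} = - \frac{n}{2}$)
$L{\left(f,b \right)} = \sqrt{-85 + b}$
$L{\left(11,M{\left(-5,7 \right)} \right)} - 6903 = \sqrt{-85 - - \frac{5}{2}} - 6903 = \sqrt{-85 + \frac{5}{2}} - 6903 = \sqrt{- \frac{165}{2}} - 6903 = \frac{i \sqrt{330}}{2} - 6903 = -6903 + \frac{i \sqrt{330}}{2}$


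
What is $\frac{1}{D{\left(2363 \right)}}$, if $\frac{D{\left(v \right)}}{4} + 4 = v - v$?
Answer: $- \frac{1}{16} \approx -0.0625$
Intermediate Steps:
$D{\left(v \right)} = -16$ ($D{\left(v \right)} = -16 + 4 \left(v - v\right) = -16 + 4 \cdot 0 = -16 + 0 = -16$)
$\frac{1}{D{\left(2363 \right)}} = \frac{1}{-16} = - \frac{1}{16}$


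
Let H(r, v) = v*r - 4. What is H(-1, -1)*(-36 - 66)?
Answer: 306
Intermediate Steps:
H(r, v) = -4 + r*v (H(r, v) = r*v - 4 = -4 + r*v)
H(-1, -1)*(-36 - 66) = (-4 - 1*(-1))*(-36 - 66) = (-4 + 1)*(-102) = -3*(-102) = 306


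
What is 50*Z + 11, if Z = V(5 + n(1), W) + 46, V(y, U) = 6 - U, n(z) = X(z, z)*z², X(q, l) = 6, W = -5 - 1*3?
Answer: 3011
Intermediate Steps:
W = -8 (W = -5 - 3 = -8)
n(z) = 6*z²
Z = 60 (Z = (6 - 1*(-8)) + 46 = (6 + 8) + 46 = 14 + 46 = 60)
50*Z + 11 = 50*60 + 11 = 3000 + 11 = 3011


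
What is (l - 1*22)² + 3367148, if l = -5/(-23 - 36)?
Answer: 11722714037/3481 ≈ 3.3676e+6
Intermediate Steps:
l = 5/59 (l = -5/(-59) = -5*(-1/59) = 5/59 ≈ 0.084746)
(l - 1*22)² + 3367148 = (5/59 - 1*22)² + 3367148 = (5/59 - 22)² + 3367148 = (-1293/59)² + 3367148 = 1671849/3481 + 3367148 = 11722714037/3481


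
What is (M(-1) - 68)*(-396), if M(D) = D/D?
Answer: 26532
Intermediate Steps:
M(D) = 1
(M(-1) - 68)*(-396) = (1 - 68)*(-396) = -67*(-396) = 26532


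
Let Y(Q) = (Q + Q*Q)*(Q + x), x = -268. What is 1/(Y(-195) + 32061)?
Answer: -1/17483229 ≈ -5.7198e-8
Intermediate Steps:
Y(Q) = (-268 + Q)*(Q + Q**2) (Y(Q) = (Q + Q*Q)*(Q - 268) = (Q + Q**2)*(-268 + Q) = (-268 + Q)*(Q + Q**2))
1/(Y(-195) + 32061) = 1/(-195*(-268 + (-195)**2 - 267*(-195)) + 32061) = 1/(-195*(-268 + 38025 + 52065) + 32061) = 1/(-195*89822 + 32061) = 1/(-17515290 + 32061) = 1/(-17483229) = -1/17483229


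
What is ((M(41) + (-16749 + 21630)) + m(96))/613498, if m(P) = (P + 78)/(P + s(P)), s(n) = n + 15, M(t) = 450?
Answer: 367897/42331362 ≈ 0.0086909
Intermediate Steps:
s(n) = 15 + n
m(P) = (78 + P)/(15 + 2*P) (m(P) = (P + 78)/(P + (15 + P)) = (78 + P)/(15 + 2*P))
((M(41) + (-16749 + 21630)) + m(96))/613498 = ((450 + (-16749 + 21630)) + (78 + 96)/(15 + 2*96))/613498 = ((450 + 4881) + 174/(15 + 192))*(1/613498) = (5331 + 174/207)*(1/613498) = (5331 + (1/207)*174)*(1/613498) = (5331 + 58/69)*(1/613498) = (367897/69)*(1/613498) = 367897/42331362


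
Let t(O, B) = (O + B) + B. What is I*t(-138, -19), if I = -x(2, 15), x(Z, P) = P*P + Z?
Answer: 39952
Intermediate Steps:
x(Z, P) = Z + P**2 (x(Z, P) = P**2 + Z = Z + P**2)
t(O, B) = O + 2*B (t(O, B) = (B + O) + B = O + 2*B)
I = -227 (I = -(2 + 15**2) = -(2 + 225) = -1*227 = -227)
I*t(-138, -19) = -227*(-138 + 2*(-19)) = -227*(-138 - 38) = -227*(-176) = 39952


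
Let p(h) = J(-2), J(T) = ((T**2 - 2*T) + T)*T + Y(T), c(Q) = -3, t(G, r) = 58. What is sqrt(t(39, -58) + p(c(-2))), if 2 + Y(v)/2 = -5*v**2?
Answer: sqrt(2) ≈ 1.4142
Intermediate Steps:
Y(v) = -4 - 10*v**2 (Y(v) = -4 + 2*(-5*v**2) = -4 - 10*v**2)
J(T) = -4 - 10*T**2 + T*(T**2 - T) (J(T) = ((T**2 - 2*T) + T)*T + (-4 - 10*T**2) = (T**2 - T)*T + (-4 - 10*T**2) = T*(T**2 - T) + (-4 - 10*T**2) = -4 - 10*T**2 + T*(T**2 - T))
p(h) = -56 (p(h) = -4 + (-2)**3 - 11*(-2)**2 = -4 - 8 - 11*4 = -4 - 8 - 44 = -56)
sqrt(t(39, -58) + p(c(-2))) = sqrt(58 - 56) = sqrt(2)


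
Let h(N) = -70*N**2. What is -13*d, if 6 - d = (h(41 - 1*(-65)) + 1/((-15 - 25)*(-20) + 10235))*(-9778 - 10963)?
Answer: 2340211728780237/11035 ≈ 2.1207e+11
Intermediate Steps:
d = -180016286829249/11035 (d = 6 - (-70*(41 - 1*(-65))**2 + 1/((-15 - 25)*(-20) + 10235))*(-9778 - 10963) = 6 - (-70*(41 + 65)**2 + 1/(-40*(-20) + 10235))*(-20741) = 6 - (-70*106**2 + 1/(800 + 10235))*(-20741) = 6 - (-70*11236 + 1/11035)*(-20741) = 6 - (-786520 + 1/11035)*(-20741) = 6 - (-8679248199)*(-20741)/11035 = 6 - 1*180016286895459/11035 = 6 - 180016286895459/11035 = -180016286829249/11035 ≈ -1.6313e+10)
-13*d = -13*(-180016286829249/11035) = 2340211728780237/11035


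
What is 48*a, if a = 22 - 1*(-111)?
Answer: 6384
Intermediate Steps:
a = 133 (a = 22 + 111 = 133)
48*a = 48*133 = 6384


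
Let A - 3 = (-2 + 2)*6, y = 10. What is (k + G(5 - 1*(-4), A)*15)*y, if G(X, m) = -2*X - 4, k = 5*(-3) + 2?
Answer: -3430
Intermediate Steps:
k = -13 (k = -15 + 2 = -13)
A = 3 (A = 3 + (-2 + 2)*6 = 3 + 0*6 = 3 + 0 = 3)
G(X, m) = -4 - 2*X
(k + G(5 - 1*(-4), A)*15)*y = (-13 + (-4 - 2*(5 - 1*(-4)))*15)*10 = (-13 + (-4 - 2*(5 + 4))*15)*10 = (-13 + (-4 - 2*9)*15)*10 = (-13 + (-4 - 18)*15)*10 = (-13 - 22*15)*10 = (-13 - 330)*10 = -343*10 = -3430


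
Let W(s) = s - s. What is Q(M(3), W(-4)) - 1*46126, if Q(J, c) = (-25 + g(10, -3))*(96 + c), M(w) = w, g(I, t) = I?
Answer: -47566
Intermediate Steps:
W(s) = 0
Q(J, c) = -1440 - 15*c (Q(J, c) = (-25 + 10)*(96 + c) = -15*(96 + c) = -1440 - 15*c)
Q(M(3), W(-4)) - 1*46126 = (-1440 - 15*0) - 1*46126 = (-1440 + 0) - 46126 = -1440 - 46126 = -47566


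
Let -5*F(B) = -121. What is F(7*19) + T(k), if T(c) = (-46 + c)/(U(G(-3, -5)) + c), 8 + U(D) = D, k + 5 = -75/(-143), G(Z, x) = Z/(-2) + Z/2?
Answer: 125977/4460 ≈ 28.246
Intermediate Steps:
G(Z, x) = 0 (G(Z, x) = Z*(-1/2) + Z*(1/2) = -Z/2 + Z/2 = 0)
F(B) = 121/5 (F(B) = -1/5*(-121) = 121/5)
k = -640/143 (k = -5 - 75/(-143) = -5 - 75*(-1/143) = -5 + 75/143 = -640/143 ≈ -4.4755)
U(D) = -8 + D
T(c) = (-46 + c)/(-8 + c) (T(c) = (-46 + c)/((-8 + 0) + c) = (-46 + c)/(-8 + c))
F(7*19) + T(k) = 121/5 + (-46 - 640/143)/(-8 - 640/143) = 121/5 - 7218/143/(-1784/143) = 121/5 - 143/1784*(-7218/143) = 121/5 + 3609/892 = 125977/4460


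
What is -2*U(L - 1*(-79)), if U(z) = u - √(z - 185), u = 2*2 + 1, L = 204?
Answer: -10 + 14*√2 ≈ 9.7990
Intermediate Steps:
u = 5 (u = 4 + 1 = 5)
U(z) = 5 - √(-185 + z) (U(z) = 5 - √(z - 185) = 5 - √(-185 + z))
-2*U(L - 1*(-79)) = -2*(5 - √(-185 + (204 - 1*(-79)))) = -2*(5 - √(-185 + (204 + 79))) = -2*(5 - √(-185 + 283)) = -2*(5 - √98) = -2*(5 - 7*√2) = -10 + 14*√2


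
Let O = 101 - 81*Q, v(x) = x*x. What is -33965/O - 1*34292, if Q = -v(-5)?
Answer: -72938757/2126 ≈ -34308.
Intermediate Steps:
v(x) = x²
Q = -25 (Q = -1*(-5)² = -1*25 = -25)
O = 2126 (O = 101 - 81*(-25) = 101 + 2025 = 2126)
-33965/O - 1*34292 = -33965/2126 - 1*34292 = -33965*1/2126 - 34292 = -33965/2126 - 34292 = -72938757/2126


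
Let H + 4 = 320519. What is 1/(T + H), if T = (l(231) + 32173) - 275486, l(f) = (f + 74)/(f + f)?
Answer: 462/35667629 ≈ 1.2953e-5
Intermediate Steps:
H = 320515 (H = -4 + 320519 = 320515)
l(f) = (74 + f)/(2*f) (l(f) = (74 + f)/((2*f)) = (74 + f)*(1/(2*f)) = (74 + f)/(2*f))
T = -112410301/462 (T = ((½)*(74 + 231)/231 + 32173) - 275486 = ((½)*(1/231)*305 + 32173) - 275486 = (305/462 + 32173) - 275486 = 14864231/462 - 275486 = -112410301/462 ≈ -2.4331e+5)
1/(T + H) = 1/(-112410301/462 + 320515) = 1/(35667629/462) = 462/35667629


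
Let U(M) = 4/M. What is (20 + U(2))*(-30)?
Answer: -660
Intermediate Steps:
(20 + U(2))*(-30) = (20 + 4/2)*(-30) = (20 + 4*(½))*(-30) = (20 + 2)*(-30) = 22*(-30) = -660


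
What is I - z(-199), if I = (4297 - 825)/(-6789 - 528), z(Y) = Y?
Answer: 1452611/7317 ≈ 198.53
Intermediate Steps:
I = -3472/7317 (I = 3472/(-7317) = 3472*(-1/7317) = -3472/7317 ≈ -0.47451)
I - z(-199) = -3472/7317 - 1*(-199) = -3472/7317 + 199 = 1452611/7317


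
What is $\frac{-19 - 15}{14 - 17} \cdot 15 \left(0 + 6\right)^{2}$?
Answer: $6120$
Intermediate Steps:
$\frac{-19 - 15}{14 - 17} \cdot 15 \left(0 + 6\right)^{2} = - \frac{34}{-3} \cdot 15 \cdot 6^{2} = \left(-34\right) \left(- \frac{1}{3}\right) 15 \cdot 36 = \frac{34}{3} \cdot 15 \cdot 36 = 170 \cdot 36 = 6120$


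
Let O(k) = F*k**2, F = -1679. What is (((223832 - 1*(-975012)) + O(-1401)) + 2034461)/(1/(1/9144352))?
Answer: -1646154787/4572176 ≈ -360.04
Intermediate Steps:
O(k) = -1679*k**2
(((223832 - 1*(-975012)) + O(-1401)) + 2034461)/(1/(1/9144352)) = (((223832 - 1*(-975012)) - 1679*(-1401)**2) + 2034461)/(1/(1/9144352)) = (((223832 + 975012) - 1679*1962801) + 2034461)/(1/(1/9144352)) = ((1198844 - 3295542879) + 2034461)/9144352 = (-3294344035 + 2034461)*(1/9144352) = -3292309574*1/9144352 = -1646154787/4572176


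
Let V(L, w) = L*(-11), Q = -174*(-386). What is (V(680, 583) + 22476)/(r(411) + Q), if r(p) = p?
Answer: 14996/67575 ≈ 0.22192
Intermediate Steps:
Q = 67164
V(L, w) = -11*L
(V(680, 583) + 22476)/(r(411) + Q) = (-11*680 + 22476)/(411 + 67164) = (-7480 + 22476)/67575 = 14996*(1/67575) = 14996/67575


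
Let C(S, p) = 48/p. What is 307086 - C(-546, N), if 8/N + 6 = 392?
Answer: 304770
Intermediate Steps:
N = 4/193 (N = 8/(-6 + 392) = 8/386 = 8*(1/386) = 4/193 ≈ 0.020725)
307086 - C(-546, N) = 307086 - 48/4/193 = 307086 - 48*193/4 = 307086 - 1*2316 = 307086 - 2316 = 304770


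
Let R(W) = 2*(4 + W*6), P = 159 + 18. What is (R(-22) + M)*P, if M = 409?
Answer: 27081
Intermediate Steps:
P = 177
R(W) = 8 + 12*W (R(W) = 2*(4 + 6*W) = 8 + 12*W)
(R(-22) + M)*P = ((8 + 12*(-22)) + 409)*177 = ((8 - 264) + 409)*177 = (-256 + 409)*177 = 153*177 = 27081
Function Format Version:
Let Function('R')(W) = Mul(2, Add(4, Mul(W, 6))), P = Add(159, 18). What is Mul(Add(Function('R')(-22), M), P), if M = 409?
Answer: 27081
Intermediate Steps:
P = 177
Function('R')(W) = Add(8, Mul(12, W)) (Function('R')(W) = Mul(2, Add(4, Mul(6, W))) = Add(8, Mul(12, W)))
Mul(Add(Function('R')(-22), M), P) = Mul(Add(Add(8, Mul(12, -22)), 409), 177) = Mul(Add(Add(8, -264), 409), 177) = Mul(Add(-256, 409), 177) = Mul(153, 177) = 27081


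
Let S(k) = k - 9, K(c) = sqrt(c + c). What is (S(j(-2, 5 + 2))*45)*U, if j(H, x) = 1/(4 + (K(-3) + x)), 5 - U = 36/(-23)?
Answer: 6795*(-9*sqrt(6) + 98*I)/(23*(sqrt(6) - 11*I)) ≈ -2633.3 - 5.6981*I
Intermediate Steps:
U = 151/23 (U = 5 - 36/(-23) = 5 - 36*(-1)/23 = 5 - 1*(-36/23) = 5 + 36/23 = 151/23 ≈ 6.5652)
K(c) = sqrt(2)*sqrt(c) (K(c) = sqrt(2*c) = sqrt(2)*sqrt(c))
j(H, x) = 1/(4 + x + I*sqrt(6)) (j(H, x) = 1/(4 + (sqrt(2)*sqrt(-3) + x)) = 1/(4 + (sqrt(2)*(I*sqrt(3)) + x)) = 1/(4 + (I*sqrt(6) + x)) = 1/(4 + (x + I*sqrt(6))) = 1/(4 + x + I*sqrt(6)))
S(k) = -9 + k
(S(j(-2, 5 + 2))*45)*U = ((-9 + 1/(4 + (5 + 2) + I*sqrt(6)))*45)*(151/23) = ((-9 + 1/(4 + 7 + I*sqrt(6)))*45)*(151/23) = ((-9 + 1/(11 + I*sqrt(6)))*45)*(151/23) = (-405 + 45/(11 + I*sqrt(6)))*(151/23) = -61155/23 + 6795/(23*(11 + I*sqrt(6)))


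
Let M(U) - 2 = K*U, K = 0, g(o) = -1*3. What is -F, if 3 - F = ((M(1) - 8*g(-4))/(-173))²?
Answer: -89111/29929 ≈ -2.9774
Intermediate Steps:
g(o) = -3
M(U) = 2 (M(U) = 2 + 0*U = 2 + 0 = 2)
F = 89111/29929 (F = 3 - ((2 - 8*(-3))/(-173))² = 3 - ((2 + 24)*(-1/173))² = 3 - (26*(-1/173))² = 3 - (-26/173)² = 3 - 1*676/29929 = 3 - 676/29929 = 89111/29929 ≈ 2.9774)
-F = -1*89111/29929 = -89111/29929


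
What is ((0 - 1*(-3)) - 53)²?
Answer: 2500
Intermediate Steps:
((0 - 1*(-3)) - 53)² = ((0 + 3) - 53)² = (3 - 53)² = (-50)² = 2500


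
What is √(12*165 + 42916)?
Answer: 4*√2806 ≈ 211.89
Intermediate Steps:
√(12*165 + 42916) = √(1980 + 42916) = √44896 = 4*√2806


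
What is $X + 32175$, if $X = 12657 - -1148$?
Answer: $45980$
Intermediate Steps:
$X = 13805$ ($X = 12657 + 1148 = 13805$)
$X + 32175 = 13805 + 32175 = 45980$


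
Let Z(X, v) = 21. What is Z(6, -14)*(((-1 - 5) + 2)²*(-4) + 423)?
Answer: 7539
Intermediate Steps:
Z(6, -14)*(((-1 - 5) + 2)²*(-4) + 423) = 21*(((-1 - 5) + 2)²*(-4) + 423) = 21*((-6 + 2)²*(-4) + 423) = 21*((-4)²*(-4) + 423) = 21*(16*(-4) + 423) = 21*(-64 + 423) = 21*359 = 7539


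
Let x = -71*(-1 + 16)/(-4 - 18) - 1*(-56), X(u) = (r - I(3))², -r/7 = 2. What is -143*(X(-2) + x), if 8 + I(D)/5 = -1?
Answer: -304707/2 ≈ -1.5235e+5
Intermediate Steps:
I(D) = -45 (I(D) = -40 + 5*(-1) = -40 - 5 = -45)
r = -14 (r = -7*2 = -14)
X(u) = 961 (X(u) = (-14 - 1*(-45))² = (-14 + 45)² = 31² = 961)
x = 2297/22 (x = -71/((-22/15)) + 56 = -71/((-22*1/15)) + 56 = -71/(-22/15) + 56 = -71*(-15/22) + 56 = 1065/22 + 56 = 2297/22 ≈ 104.41)
-143*(X(-2) + x) = -143*(961 + 2297/22) = -143*23439/22 = -304707/2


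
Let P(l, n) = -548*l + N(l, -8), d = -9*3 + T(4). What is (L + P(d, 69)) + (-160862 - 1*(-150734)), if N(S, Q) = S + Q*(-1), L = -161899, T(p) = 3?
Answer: -158891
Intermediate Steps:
d = -24 (d = -9*3 + 3 = -27 + 3 = -24)
N(S, Q) = S - Q
P(l, n) = 8 - 547*l (P(l, n) = -548*l + (l - 1*(-8)) = -548*l + (l + 8) = -548*l + (8 + l) = 8 - 547*l)
(L + P(d, 69)) + (-160862 - 1*(-150734)) = (-161899 + (8 - 547*(-24))) + (-160862 - 1*(-150734)) = (-161899 + (8 + 13128)) + (-160862 + 150734) = (-161899 + 13136) - 10128 = -148763 - 10128 = -158891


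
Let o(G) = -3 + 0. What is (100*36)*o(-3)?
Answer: -10800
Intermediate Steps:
o(G) = -3
(100*36)*o(-3) = (100*36)*(-3) = 3600*(-3) = -10800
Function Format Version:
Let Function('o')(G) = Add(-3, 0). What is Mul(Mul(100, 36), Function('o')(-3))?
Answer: -10800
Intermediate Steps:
Function('o')(G) = -3
Mul(Mul(100, 36), Function('o')(-3)) = Mul(Mul(100, 36), -3) = Mul(3600, -3) = -10800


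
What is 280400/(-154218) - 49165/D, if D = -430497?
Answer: -18854871805/11065064391 ≈ -1.7040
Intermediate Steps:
280400/(-154218) - 49165/D = 280400/(-154218) - 49165/(-430497) = 280400*(-1/154218) - 49165*(-1/430497) = -140200/77109 + 49165/430497 = -18854871805/11065064391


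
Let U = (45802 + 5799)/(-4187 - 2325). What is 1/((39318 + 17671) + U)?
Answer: 592/33732797 ≈ 1.7550e-5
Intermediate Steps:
U = -4691/592 (U = 51601/(-6512) = 51601*(-1/6512) = -4691/592 ≈ -7.9240)
1/((39318 + 17671) + U) = 1/((39318 + 17671) - 4691/592) = 1/(56989 - 4691/592) = 1/(33732797/592) = 592/33732797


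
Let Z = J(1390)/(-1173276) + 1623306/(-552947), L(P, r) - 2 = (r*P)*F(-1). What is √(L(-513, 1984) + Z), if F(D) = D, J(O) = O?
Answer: √11899357670799370256425760014/108126574062 ≈ 1008.9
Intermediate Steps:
L(P, r) = 2 - P*r (L(P, r) = 2 + (r*P)*(-1) = 2 + (P*r)*(-1) = 2 - P*r)
Z = -952677283393/324379722186 (Z = 1390/(-1173276) + 1623306/(-552947) = 1390*(-1/1173276) + 1623306*(-1/552947) = -695/586638 - 1623306/552947 = -952677283393/324379722186 ≈ -2.9369)
√(L(-513, 1984) + Z) = √((2 - 1*(-513)*1984) - 952677283393/324379722186) = √((2 + 1017792) - 952677283393/324379722186) = √(1017794 - 952677283393/324379722186) = √(330150782285294291/324379722186) = √11899357670799370256425760014/108126574062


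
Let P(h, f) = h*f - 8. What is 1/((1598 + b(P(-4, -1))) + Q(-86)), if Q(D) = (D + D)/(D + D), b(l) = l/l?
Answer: 1/1600 ≈ 0.00062500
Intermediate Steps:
P(h, f) = -8 + f*h (P(h, f) = f*h - 8 = -8 + f*h)
b(l) = 1
Q(D) = 1 (Q(D) = (2*D)/((2*D)) = (2*D)*(1/(2*D)) = 1)
1/((1598 + b(P(-4, -1))) + Q(-86)) = 1/((1598 + 1) + 1) = 1/(1599 + 1) = 1/1600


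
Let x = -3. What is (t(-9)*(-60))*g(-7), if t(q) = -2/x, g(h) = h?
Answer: 280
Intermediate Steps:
t(q) = ⅔ (t(q) = -2/(-3) = -2*(-⅓) = ⅔)
(t(-9)*(-60))*g(-7) = ((⅔)*(-60))*(-7) = -40*(-7) = 280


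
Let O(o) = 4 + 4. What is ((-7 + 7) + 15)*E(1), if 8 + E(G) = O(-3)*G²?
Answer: 0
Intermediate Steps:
O(o) = 8
E(G) = -8 + 8*G²
((-7 + 7) + 15)*E(1) = ((-7 + 7) + 15)*(-8 + 8*1²) = (0 + 15)*(-8 + 8*1) = 15*(-8 + 8) = 15*0 = 0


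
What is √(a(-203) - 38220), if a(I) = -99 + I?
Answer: I*√38522 ≈ 196.27*I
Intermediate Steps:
√(a(-203) - 38220) = √((-99 - 203) - 38220) = √(-302 - 38220) = √(-38522) = I*√38522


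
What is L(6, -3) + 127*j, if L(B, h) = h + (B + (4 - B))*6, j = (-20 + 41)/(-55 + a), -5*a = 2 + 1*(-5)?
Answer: -7623/272 ≈ -28.026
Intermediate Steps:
a = ⅗ (a = -(2 + 1*(-5))/5 = -(2 - 5)/5 = -⅕*(-3) = ⅗ ≈ 0.60000)
j = -105/272 (j = (-20 + 41)/(-55 + ⅗) = 21/(-272/5) = 21*(-5/272) = -105/272 ≈ -0.38603)
L(B, h) = 24 + h (L(B, h) = h + 4*6 = h + 24 = 24 + h)
L(6, -3) + 127*j = (24 - 3) + 127*(-105/272) = 21 - 13335/272 = -7623/272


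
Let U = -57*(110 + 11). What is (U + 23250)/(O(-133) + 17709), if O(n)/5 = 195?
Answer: 1817/2076 ≈ 0.87524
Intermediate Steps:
U = -6897 (U = -57*121 = -6897)
O(n) = 975 (O(n) = 5*195 = 975)
(U + 23250)/(O(-133) + 17709) = (-6897 + 23250)/(975 + 17709) = 16353/18684 = 16353*(1/18684) = 1817/2076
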